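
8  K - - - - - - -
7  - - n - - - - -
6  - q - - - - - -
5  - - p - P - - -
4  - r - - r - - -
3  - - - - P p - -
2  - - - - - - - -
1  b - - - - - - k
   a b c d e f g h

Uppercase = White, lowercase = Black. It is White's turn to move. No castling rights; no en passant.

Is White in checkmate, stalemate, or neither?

checkmate

White to move; white king on a8.
In check: yes, from the black knight on c7.
King squares — a7: attacked by Qb6; b7: attacked by Qb6; b8: attacked by Qb6.
Legal moves for White: none.
In check with no legal moves → checkmate.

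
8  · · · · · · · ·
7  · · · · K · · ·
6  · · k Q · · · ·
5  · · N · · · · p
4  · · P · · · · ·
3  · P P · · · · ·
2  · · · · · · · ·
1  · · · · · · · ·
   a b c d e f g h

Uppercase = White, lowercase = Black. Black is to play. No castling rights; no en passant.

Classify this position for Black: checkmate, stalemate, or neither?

checkmate

Black to move; black king on c6.
In check: yes, from the white queen on d6.
King squares — b5: attacked by Pc4; c5: attacked by Qd6; d5: attacked by Pc4; b6: attacked by Qd6; d6: attacked by Ke7; b7: attacked by Nc5; c7: attacked by Qd6; d7: attacked by Nc5.
Legal moves for Black: none.
In check with no legal moves → checkmate.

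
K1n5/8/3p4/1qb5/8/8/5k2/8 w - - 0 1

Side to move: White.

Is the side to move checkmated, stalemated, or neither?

stalemate

White to move; white king on a8.
In check: no.
King squares — a7: attacked by Bc5; b7: attacked by Qb5; b8: attacked by Qb5.
Legal moves for White: none.
Not in check and no legal moves → stalemate.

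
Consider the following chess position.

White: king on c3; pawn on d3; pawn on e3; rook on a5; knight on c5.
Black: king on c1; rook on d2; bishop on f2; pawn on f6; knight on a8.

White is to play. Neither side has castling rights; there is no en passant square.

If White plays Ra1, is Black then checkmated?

yes

After Ra1: black king on c1; in check: yes, from the white rook on a1.
King squares — b1: attacked by Ra1; d1: attacked by Ra1; b2: attacked by Kc3; c2: attacked by Kc3; d2: own rook.
Black has no legal moves → checkmate.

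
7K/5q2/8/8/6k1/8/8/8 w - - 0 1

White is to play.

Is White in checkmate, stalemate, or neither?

stalemate

White to move; white king on h8.
In check: no.
King squares — g7: attacked by Qf7; h7: attacked by Qf7; g8: attacked by Qf7.
Legal moves for White: none.
Not in check and no legal moves → stalemate.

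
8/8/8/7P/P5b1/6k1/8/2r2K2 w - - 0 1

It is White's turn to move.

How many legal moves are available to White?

0

White to move; king on f1.
In check: yes, from the black rook on c1.
Legal moves: none.
Count: 0.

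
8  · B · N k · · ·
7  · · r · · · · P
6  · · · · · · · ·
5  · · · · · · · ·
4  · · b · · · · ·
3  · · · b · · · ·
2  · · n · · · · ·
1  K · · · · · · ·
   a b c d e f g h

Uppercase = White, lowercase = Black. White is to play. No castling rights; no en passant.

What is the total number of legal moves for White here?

2

White to move; king on a1.
In check: yes, from the black knight on c2.
Legal moves: Kb2, Kb1.
Count: 2.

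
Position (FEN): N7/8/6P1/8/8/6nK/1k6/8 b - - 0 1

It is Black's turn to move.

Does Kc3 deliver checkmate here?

After Kc3: white king on h3; in check: no.
White is not in check, so this cannot be checkmate.

no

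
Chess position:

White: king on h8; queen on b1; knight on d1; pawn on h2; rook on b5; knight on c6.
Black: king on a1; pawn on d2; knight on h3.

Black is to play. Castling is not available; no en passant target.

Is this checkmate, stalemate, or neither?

Black to move; black king on a1.
In check: yes, from the white queen on b1.
King squares — b1: attacked by Rb5; a2: attacked by Qb1; b2: attacked by Qb1.
Legal moves for Black: none.
In check with no legal moves → checkmate.

checkmate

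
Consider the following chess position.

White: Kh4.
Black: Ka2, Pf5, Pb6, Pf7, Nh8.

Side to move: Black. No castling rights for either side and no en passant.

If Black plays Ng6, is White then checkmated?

no

After Ng6: white king on h4; in check: yes, from the black knight on g6.
White has 4 legal replies: Kh5, Kg5, Kh3, Kg3.
In check but a legal move exists → not checkmate.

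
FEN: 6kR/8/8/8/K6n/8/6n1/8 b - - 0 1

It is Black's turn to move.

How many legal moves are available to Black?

3

Black to move; king on g8.
In check: yes, from the white rook on h8.
Legal moves: Kxh8, Kg7, Kf7.
Count: 3.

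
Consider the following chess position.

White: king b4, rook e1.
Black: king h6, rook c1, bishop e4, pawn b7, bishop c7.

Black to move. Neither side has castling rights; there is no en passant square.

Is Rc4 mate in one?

no

After Rc4: white king on b4; in check: yes, from the black rook on c4.
White has 4 legal replies: Kb5, Kxc4, Kb3, Ka3.
In check but a legal move exists → not checkmate.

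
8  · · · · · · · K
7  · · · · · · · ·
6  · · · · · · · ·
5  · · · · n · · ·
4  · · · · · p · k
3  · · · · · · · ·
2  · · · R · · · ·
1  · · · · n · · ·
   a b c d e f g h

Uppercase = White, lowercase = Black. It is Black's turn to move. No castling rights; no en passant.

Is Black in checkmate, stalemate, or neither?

neither

Black to move; black king on h4.
In check: no.
Legal moves for Black: Nf7+, Nd7, Ng6+, Nc6, Ng4, Nc4, N5f3, N5d3, Kh5, Kg5, Kg4, Kh3, Kg3, N1f3, N1d3, Ng2, Nc2, f3.
Black has 18 legal moves and is not in check → neither.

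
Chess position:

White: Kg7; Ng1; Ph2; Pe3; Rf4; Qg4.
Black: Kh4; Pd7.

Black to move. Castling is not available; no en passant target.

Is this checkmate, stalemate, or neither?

Black to move; black king on h4.
In check: yes, from the white queen on g4.
King squares — g3: attacked by Ph2; h3: attacked by Ng1; g4: attacked by Rf4; g5: attacked by Qg4; h5: attacked by Qg4.
Legal moves for Black: none.
In check with no legal moves → checkmate.

checkmate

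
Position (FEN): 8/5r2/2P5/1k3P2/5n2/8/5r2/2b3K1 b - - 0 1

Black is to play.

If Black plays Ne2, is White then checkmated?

no

After Ne2: white king on g1; in check: yes, from the black knight on e2.
White has 2 legal replies: Kxf2, Kh1.
In check but a legal move exists → not checkmate.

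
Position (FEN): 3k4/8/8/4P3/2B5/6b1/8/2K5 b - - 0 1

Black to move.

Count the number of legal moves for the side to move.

Black to move; king on d8.
In check: no.
Legal moves: Ke8, Kc8, Ke7, Kd7, Kc7, Bxe5, Bh4, Bf4+, Bh2, Bf2, Be1.
Count: 11.

11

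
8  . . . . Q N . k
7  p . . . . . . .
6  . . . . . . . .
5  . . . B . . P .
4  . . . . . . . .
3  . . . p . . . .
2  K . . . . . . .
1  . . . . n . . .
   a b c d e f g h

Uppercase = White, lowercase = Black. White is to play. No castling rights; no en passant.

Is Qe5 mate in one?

After Qe5: black king on h8; in check: yes, from the white queen on e5.
King squares — g7: attacked by Qe5; h7: attacked by Nf8; g8: attacked by Bd5.
Black has no legal moves → checkmate.

yes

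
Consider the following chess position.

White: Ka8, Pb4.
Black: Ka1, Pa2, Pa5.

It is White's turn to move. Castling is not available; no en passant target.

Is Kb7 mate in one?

no

After Kb7: black king on a1; in check: no.
Black is not in check, so this cannot be checkmate.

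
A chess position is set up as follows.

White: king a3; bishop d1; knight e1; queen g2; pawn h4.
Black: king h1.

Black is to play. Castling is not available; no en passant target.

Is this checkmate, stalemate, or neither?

Black to move; black king on h1.
In check: yes, from the white queen on g2.
King squares — g1: attacked by Qg2; g2: attacked by Ne1; h2: attacked by Qg2.
Legal moves for Black: none.
In check with no legal moves → checkmate.

checkmate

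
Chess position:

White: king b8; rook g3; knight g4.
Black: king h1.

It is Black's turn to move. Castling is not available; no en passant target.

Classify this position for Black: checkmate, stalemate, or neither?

Black to move; black king on h1.
In check: no.
King squares — g1: attacked by Rg3; g2: attacked by Rg3; h2: attacked by Ng4.
Legal moves for Black: none.
Not in check and no legal moves → stalemate.

stalemate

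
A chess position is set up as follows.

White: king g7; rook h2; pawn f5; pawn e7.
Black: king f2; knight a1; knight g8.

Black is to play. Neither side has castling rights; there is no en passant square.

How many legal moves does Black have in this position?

6

Black to move; king on f2.
In check: yes, from the white rook on h2.
Legal moves: Kg3, Kf3, Ke3, Kg1, Kf1, Ke1.
Count: 6.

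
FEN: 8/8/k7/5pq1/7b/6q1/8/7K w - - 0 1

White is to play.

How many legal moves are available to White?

0

White to move; king on h1.
In check: no.
Legal moves: none.
Count: 0.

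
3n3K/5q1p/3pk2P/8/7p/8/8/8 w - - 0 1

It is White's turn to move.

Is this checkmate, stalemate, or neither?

stalemate

White to move; white king on h8.
In check: no.
King squares — g7: attacked by Qf7; h7: attacked by Qf7; g8: attacked by Qf7.
Legal moves for White: none.
Not in check and no legal moves → stalemate.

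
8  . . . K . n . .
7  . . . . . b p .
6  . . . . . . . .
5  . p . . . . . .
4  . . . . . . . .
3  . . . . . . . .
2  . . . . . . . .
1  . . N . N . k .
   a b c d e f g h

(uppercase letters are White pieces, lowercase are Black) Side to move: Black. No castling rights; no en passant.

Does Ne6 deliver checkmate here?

After Ne6: white king on d8; in check: yes, from the black knight on e6.
White has 3 legal replies: Kc8, Ke7, Kd7.
In check but a legal move exists → not checkmate.

no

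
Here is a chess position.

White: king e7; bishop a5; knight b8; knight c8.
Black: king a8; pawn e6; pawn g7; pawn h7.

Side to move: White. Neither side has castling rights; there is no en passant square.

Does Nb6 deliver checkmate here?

After Nb6: black king on a8; in check: yes, from the white knight on b6.
Black has 3 legal replies: Kxb8, Kb7, Ka7.
In check but a legal move exists → not checkmate.

no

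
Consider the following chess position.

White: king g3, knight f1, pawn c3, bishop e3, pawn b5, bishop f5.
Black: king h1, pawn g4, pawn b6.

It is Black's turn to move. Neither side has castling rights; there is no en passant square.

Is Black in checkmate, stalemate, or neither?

Black to move; black king on h1.
In check: no.
King squares — g1: attacked by Be3; g2: attacked by Kg3; h2: attacked by Nf1.
Legal moves for Black: none.
Not in check and no legal moves → stalemate.

stalemate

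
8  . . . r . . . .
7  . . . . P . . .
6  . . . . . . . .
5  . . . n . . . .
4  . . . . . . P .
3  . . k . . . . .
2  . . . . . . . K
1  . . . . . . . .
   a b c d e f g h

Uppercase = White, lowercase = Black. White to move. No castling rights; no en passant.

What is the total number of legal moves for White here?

White to move; king on h2.
In check: no.
Legal moves: Kh3, Kg3, Kg2, Kh1, Kg1, exd8=Q, exd8=R, exd8=B, exd8=N, e8=Q, e8=R, e8=B, e8=N, g5.
Count: 14.

14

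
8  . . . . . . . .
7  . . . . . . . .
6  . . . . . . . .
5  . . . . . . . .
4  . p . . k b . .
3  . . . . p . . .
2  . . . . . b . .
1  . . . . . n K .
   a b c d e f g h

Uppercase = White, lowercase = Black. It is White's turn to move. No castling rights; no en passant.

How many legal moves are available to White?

White to move; king on g1.
In check: yes, from the black bishop on f2.
Legal moves: Kg2, Kh1, Kxf1.
Count: 3.

3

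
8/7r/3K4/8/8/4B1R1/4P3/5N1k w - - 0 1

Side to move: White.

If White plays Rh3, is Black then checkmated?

After Rh3: black king on h1; in check: yes, from the white rook on h3.
Black has 2 legal replies: Kg2, Rxh3.
In check but a legal move exists → not checkmate.

no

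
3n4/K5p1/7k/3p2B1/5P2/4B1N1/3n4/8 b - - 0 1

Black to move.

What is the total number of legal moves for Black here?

2

Black to move; king on h6.
In check: yes, from the white bishop on g5.
Legal moves: Kh7, Kg6.
Count: 2.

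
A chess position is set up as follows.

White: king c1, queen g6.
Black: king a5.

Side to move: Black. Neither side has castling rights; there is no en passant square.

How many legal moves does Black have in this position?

Black to move; king on a5.
In check: no.
Legal moves: Kb5, Kb4, Ka4.
Count: 3.

3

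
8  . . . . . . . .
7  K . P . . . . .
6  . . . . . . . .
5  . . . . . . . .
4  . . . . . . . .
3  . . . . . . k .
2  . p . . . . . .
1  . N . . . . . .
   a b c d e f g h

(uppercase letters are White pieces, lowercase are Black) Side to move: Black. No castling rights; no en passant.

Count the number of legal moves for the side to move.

8

Black to move; king on g3.
In check: no.
Legal moves: Kh4, Kg4, Kf4, Kh3, Kf3, Kh2, Kg2, Kf2.
Count: 8.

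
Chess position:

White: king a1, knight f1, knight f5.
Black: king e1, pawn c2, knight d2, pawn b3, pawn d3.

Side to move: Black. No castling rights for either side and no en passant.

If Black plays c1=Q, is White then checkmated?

After c1=Q: white king on a1; in check: yes, from the black queen on c1.
King squares — b1: attacked by Qc1; a2: attacked by Pb3; b2: attacked by Qc1.
White has no legal moves → checkmate.

yes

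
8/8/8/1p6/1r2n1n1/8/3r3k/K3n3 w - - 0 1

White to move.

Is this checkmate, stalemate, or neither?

White to move; white king on a1.
In check: no.
King squares — b1: attacked by Rb4; a2: attacked by Rd2; b2: attacked by Rd2.
Legal moves for White: none.
Not in check and no legal moves → stalemate.

stalemate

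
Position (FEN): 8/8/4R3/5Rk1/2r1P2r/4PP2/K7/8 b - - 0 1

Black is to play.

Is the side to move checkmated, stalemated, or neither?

checkmate

Black to move; black king on g5.
In check: yes, from the white rook on f5.
King squares — f4: attacked by Pe3; g4: attacked by Pf3; h4: own rook; f5: attacked by Pe4; h5: attacked by Rf5; f6: attacked by Rf5; g6: attacked by Re6; h6: attacked by Re6.
Legal moves for Black: none.
In check with no legal moves → checkmate.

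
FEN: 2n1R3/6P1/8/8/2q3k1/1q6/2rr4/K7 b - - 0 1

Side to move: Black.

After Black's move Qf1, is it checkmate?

no

After Qf1: white king on a1; in check: yes, from the black queen on f1.
White has 1 legal reply: Re1.
In check but a legal move exists → not checkmate.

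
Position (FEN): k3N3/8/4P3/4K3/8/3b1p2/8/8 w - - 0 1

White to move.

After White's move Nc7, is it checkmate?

no

After Nc7: black king on a8; in check: yes, from the white knight on c7.
Black has 3 legal replies: Kb8, Kb7, Ka7.
In check but a legal move exists → not checkmate.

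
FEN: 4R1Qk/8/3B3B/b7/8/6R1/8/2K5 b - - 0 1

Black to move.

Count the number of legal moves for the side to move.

Black to move; king on h8.
In check: yes, from the white queen on g8.
Legal moves: none.
Count: 0.

0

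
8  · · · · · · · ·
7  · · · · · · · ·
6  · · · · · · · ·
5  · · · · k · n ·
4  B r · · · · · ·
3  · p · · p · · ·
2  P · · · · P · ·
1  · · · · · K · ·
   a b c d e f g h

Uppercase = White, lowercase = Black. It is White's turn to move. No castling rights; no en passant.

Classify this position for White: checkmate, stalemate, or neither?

neither

White to move; white king on f1.
In check: no.
Legal moves for White: Be8, Bd7, Bc6, Bb5, Bxb3, Kg2, Ke2, Kg1, Ke1, fxe3, axb3, f3, a3, f4+.
White has 14 legal moves and is not in check → neither.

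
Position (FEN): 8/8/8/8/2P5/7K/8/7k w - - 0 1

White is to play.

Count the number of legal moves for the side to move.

4

White to move; king on h3.
In check: no.
Legal moves: Kh4, Kg4, Kg3, c5.
Count: 4.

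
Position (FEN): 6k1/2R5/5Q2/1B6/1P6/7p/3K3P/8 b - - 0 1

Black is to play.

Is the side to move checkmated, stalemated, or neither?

Black to move; black king on g8.
In check: no.
King squares — f7: attacked by Qf6; g7: attacked by Qf6; h7: attacked by Rc7; f8: attacked by Qf6; h8: attacked by Qf6.
Legal moves for Black: none.
Not in check and no legal moves → stalemate.

stalemate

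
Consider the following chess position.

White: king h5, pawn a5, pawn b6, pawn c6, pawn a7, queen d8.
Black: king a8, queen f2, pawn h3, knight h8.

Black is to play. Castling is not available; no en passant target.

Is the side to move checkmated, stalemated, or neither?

checkmate

Black to move; black king on a8.
In check: yes, from the white queen on d8.
King squares — a7: attacked by Pb6; b7: attacked by Pc6; b8: attacked by Pa7.
Legal moves for Black: none.
In check with no legal moves → checkmate.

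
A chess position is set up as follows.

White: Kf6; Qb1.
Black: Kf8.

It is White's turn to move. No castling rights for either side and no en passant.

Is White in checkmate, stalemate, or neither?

White to move; white king on f6.
In check: no.
Legal moves for White include: Kg6, Ke6, Kg5, Kf5, Ke5, Qb8#, Qh7, Qb7, Qg6, Qb6, Qf5, Qb5, Qe4, Qb4+, Qd3, Qb3, Qc2, Qb2, ... (list truncated; more exist).
White has legal moves and is not in check → neither.

neither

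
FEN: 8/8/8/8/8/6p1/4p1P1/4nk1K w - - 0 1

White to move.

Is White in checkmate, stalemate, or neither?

White to move; white king on h1.
In check: no.
King squares — g1: attacked by Kf1; g2: own pawn; h2: attacked by Pg3.
Legal moves for White: none.
Not in check and no legal moves → stalemate.

stalemate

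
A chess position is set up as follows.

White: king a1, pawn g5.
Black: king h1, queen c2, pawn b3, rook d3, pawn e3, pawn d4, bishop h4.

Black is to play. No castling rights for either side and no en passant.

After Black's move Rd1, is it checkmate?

yes

After Rd1: white king on a1; in check: yes, from the black rook on d1.
King squares — b1: attacked by Rd1; a2: attacked by Qc2; b2: attacked by Qc2.
White has no legal moves → checkmate.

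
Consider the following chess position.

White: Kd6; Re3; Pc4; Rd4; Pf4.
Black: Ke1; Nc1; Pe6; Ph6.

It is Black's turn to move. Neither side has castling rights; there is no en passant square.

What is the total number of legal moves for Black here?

3

Black to move; king on e1.
In check: yes, from the white rook on e3.
Legal moves: Kf2, Kf1, Ne2.
Count: 3.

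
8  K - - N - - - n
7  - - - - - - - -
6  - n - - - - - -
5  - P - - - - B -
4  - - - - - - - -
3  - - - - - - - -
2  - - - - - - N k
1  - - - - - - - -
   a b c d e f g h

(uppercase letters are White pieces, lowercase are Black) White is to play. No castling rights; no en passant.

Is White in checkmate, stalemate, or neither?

neither

White to move; white king on a8.
In check: yes, from the black knight on b6.
Legal moves for White: Kb8, Kb7, Ka7.
White is in check but has 3 legal moves → neither.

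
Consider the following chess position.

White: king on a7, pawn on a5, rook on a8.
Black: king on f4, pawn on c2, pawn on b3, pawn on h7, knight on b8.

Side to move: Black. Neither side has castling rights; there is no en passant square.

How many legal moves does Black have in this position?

Black to move; king on f4.
In check: no.
Legal moves: Nd7, Nc6+, Na6, Kg5, Kf5, Ke5, Kg4, Ke4, Kg3, Kf3, Ke3, h6, b2, c1=Q, c1=R, c1=B, c1=N, h5.
Count: 18.

18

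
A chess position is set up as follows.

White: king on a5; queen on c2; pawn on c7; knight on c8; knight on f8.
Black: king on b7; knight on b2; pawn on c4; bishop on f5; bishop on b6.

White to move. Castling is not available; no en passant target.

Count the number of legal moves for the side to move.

3

White to move; king on a5.
In check: yes, from the black bishop on b6.
Legal moves: Kb5, Kb4, Nxb6.
Count: 3.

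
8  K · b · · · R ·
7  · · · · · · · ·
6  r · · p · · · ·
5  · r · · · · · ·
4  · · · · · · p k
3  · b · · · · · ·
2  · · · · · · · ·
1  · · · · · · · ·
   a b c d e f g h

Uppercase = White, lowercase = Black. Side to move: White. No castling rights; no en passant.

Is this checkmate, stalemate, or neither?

White to move; white king on a8.
In check: yes, from the black rook on a6.
King squares — a7: attacked by Ra6; b7: attacked by Rb5; b8: attacked by Rb5.
Legal moves for White: none.
In check with no legal moves → checkmate.

checkmate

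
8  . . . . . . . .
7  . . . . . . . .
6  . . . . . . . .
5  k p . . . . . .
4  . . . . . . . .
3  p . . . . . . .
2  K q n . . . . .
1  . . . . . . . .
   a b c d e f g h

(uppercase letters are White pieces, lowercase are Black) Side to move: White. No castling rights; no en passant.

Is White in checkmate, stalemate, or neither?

checkmate

White to move; white king on a2.
In check: yes, from the black queen on b2.
King squares — a1: attacked by Qb2; b1: attacked by Qb2; b2: attacked by Pa3; a3: attacked by Qb2; b3: attacked by Qb2.
Legal moves for White: none.
In check with no legal moves → checkmate.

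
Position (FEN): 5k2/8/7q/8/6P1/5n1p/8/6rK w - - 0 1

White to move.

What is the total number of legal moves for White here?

0

White to move; king on h1.
In check: yes, from the black rook on g1.
Legal moves: none.
Count: 0.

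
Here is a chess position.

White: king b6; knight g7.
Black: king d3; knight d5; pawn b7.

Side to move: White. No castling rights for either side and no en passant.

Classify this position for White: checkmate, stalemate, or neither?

White to move; white king on b6.
In check: yes, from the black knight on d5.
King squares — a5: available; b5: available; c5: available; a6: attacked by Pb7; c6: attacked by Pb7; a7: available; b7: available; c7: attacked by Nd5.
Legal moves for White: Kxb7, Ka7, Kc5, Kb5, Ka5.
White is in check but has 5 legal moves → neither.

neither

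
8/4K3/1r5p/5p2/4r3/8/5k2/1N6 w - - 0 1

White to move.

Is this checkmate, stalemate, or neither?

neither

White to move; white king on e7.
In check: yes, from the black rook on e4.
Legal moves for White: Kf8, Kd8, Kf7, Kd7.
White is in check but has 4 legal moves → neither.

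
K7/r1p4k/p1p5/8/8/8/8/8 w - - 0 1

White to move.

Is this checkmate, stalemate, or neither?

White to move; white king on a8.
In check: yes, from the black rook on a7.
King squares — a7: available; b7: attacked by Ra7; b8: available.
Legal moves for White: Kb8, Kxa7.
White is in check but has 2 legal moves → neither.

neither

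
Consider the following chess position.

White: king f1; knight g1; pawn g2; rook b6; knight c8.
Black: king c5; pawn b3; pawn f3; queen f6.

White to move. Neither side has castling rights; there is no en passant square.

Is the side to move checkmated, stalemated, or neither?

White to move; white king on f1.
In check: no.
Legal moves for White include: Ne7, Na7, Nd6, Rb8, Rb7, Rxf6, Re6, Rd6, Rc6+, Ra6, Rb5+, Rb4, Rxb3, Nh3, Nxf3, Ne2, Kf2, Ke1, ... (list truncated; more exist).
White has legal moves and is not in check → neither.

neither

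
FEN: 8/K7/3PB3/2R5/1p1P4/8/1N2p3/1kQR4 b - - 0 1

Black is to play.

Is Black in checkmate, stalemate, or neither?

checkmate

Black to move; black king on b1.
In check: yes, from the white queen on c1.
King squares — a1: attacked by Qc1; c1: attacked by Rd1; a2: attacked by Be6; b2: attacked by Qc1; c2: attacked by Qc1.
Legal moves for Black: none.
In check with no legal moves → checkmate.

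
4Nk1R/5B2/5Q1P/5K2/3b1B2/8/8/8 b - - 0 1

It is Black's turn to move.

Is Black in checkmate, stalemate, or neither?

checkmate

Black to move; black king on f8.
In check: yes, from the white rook on h8.
King squares — e7: attacked by Qf6; f7: attacked by Qf6; g7: attacked by Qf6; e8: attacked by Bf7; g8: attacked by Bf7.
Legal moves for Black: none.
In check with no legal moves → checkmate.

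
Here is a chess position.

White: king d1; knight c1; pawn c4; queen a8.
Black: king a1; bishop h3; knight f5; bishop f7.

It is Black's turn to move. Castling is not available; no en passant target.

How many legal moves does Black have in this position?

Black to move; king on a1.
In check: yes, from the white queen on a8.
Legal moves: Kb2, Kb1.
Count: 2.

2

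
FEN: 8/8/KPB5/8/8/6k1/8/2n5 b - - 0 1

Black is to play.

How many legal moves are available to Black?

10

Black to move; king on g3.
In check: no.
Legal moves: Kh4, Kg4, Kf4, Kh3, Kh2, Kf2, Nd3, Nb3, Ne2, Na2.
Count: 10.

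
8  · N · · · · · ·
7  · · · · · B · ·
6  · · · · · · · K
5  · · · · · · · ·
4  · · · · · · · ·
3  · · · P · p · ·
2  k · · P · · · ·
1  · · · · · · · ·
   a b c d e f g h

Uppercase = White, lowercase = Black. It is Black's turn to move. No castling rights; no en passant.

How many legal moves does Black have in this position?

4

Black to move; king on a2.
In check: yes, from the white bishop on f7.
Legal moves: Ka3, Kb2, Kb1, Ka1.
Count: 4.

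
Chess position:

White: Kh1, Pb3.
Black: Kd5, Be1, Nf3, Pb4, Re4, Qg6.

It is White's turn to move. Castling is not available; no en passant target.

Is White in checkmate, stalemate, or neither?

stalemate

White to move; white king on h1.
In check: no.
King squares — g1: attacked by Nf3; g2: attacked by Qg6; h2: attacked by Nf3.
Legal moves for White: none.
Not in check and no legal moves → stalemate.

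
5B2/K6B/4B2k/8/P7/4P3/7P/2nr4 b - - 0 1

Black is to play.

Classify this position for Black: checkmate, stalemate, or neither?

Black to move; black king on h6.
In check: yes, from the white bishop on f8.
Legal moves for Black: Kxh7, Kh5, Kg5.
Black is in check but has 3 legal moves → neither.

neither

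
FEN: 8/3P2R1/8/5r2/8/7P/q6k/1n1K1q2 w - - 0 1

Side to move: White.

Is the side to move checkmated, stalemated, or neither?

White to move; white king on d1.
In check: yes, from the black queen on f1.
King squares — c1: attacked by Qf1; e1: attacked by Qf1; c2: attacked by Qa2; d2: attacked by Nb1; e2: attacked by Qf1.
Legal moves for White: none.
In check with no legal moves → checkmate.

checkmate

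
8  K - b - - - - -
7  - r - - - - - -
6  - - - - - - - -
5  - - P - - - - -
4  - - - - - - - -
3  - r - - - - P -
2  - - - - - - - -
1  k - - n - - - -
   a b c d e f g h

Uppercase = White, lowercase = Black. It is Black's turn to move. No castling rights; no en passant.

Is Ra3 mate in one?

yes

After Ra3: white king on a8; in check: yes, from the black rook on a3.
King squares — a7: attacked by Ra3; b7: attacked by Bc8; b8: attacked by Rb7.
White has no legal moves → checkmate.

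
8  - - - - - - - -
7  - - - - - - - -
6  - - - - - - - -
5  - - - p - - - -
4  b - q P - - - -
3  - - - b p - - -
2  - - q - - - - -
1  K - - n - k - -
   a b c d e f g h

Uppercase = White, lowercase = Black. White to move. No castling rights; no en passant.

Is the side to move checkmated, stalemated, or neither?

stalemate

White to move; white king on a1.
In check: no.
King squares — b1: attacked by Qc2; a2: attacked by Qc2; b2: attacked by Nd1.
Legal moves for White: none.
Not in check and no legal moves → stalemate.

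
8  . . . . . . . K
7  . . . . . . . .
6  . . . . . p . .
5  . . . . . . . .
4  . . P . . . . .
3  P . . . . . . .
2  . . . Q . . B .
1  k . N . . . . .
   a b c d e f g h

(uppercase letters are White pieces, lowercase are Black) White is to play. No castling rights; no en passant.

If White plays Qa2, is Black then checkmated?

yes

After Qa2: black king on a1; in check: yes, from the white queen on a2.
King squares — b1: attacked by Qa2; a2: attacked by Nc1; b2: attacked by Qa2.
Black has no legal moves → checkmate.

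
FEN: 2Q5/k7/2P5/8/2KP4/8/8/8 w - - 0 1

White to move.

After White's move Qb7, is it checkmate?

yes

After Qb7: black king on a7; in check: yes, from the white queen on b7.
King squares — a6: attacked by Qb7; b6: attacked by Qb7; b7: attacked by Pc6; a8: attacked by Qb7; b8: attacked by Qb7.
Black has no legal moves → checkmate.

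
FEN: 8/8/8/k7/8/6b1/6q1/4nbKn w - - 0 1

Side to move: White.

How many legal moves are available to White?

White to move; king on g1.
In check: yes, from the black queen on g2.
Legal moves: none.
Count: 0.

0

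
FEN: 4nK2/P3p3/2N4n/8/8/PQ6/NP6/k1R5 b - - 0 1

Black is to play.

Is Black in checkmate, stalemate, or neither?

Black to move; black king on a1.
In check: yes, from the white rook on c1.
King squares — b1: attacked by Rc1; a2: attacked by Qb3; b2: attacked by Qb3.
Legal moves for Black: none.
In check with no legal moves → checkmate.

checkmate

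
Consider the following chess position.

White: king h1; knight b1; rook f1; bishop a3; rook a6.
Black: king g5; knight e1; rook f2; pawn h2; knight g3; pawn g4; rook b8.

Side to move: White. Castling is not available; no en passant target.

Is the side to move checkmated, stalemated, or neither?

checkmate

White to move; white king on h1.
In check: yes, from the black knight on g3.
King squares — g1: attacked by Ph2; g2: attacked by Ne1; h2: attacked by Rf2.
Legal moves for White: none.
In check with no legal moves → checkmate.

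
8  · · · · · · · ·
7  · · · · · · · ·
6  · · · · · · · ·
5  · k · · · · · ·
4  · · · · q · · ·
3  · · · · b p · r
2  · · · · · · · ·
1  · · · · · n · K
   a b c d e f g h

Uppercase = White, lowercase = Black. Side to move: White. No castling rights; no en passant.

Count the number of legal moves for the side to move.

White to move; king on h1.
In check: yes, from the black rook on h3.
Legal moves: none.
Count: 0.

0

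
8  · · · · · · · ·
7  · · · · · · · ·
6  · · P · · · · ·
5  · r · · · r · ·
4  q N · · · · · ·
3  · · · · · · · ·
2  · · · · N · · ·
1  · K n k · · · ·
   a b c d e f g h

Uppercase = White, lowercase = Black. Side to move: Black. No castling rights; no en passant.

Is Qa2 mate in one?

yes

After Qa2: white king on b1; in check: yes, from the black queen on a2.
King squares — a1: attacked by Qa2; c1: attacked by Kd1; a2: attacked by Nc1; b2: attacked by Qa2; c2: attacked by Kd1.
White has no legal moves → checkmate.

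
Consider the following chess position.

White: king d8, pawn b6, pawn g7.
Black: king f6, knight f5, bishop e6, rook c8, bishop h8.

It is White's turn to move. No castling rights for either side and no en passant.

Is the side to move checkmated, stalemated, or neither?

White to move; white king on d8.
In check: yes, from the black rook on c8.
King squares — c7: attacked by Rc8; d7: attacked by Be6; e7: attacked by Nf5; c8: attacked by Be6; e8: attacked by Rc8.
Legal moves for White: none.
In check with no legal moves → checkmate.

checkmate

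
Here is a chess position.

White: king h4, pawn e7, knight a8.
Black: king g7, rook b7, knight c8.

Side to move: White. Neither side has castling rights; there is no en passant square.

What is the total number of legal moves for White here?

11

White to move; king on h4.
In check: no.
Legal moves: Nc7, Nb6, Kh5, Kg5, Kg4, Kh3, Kg3, e8=Q, e8=R, e8=B, e8=N+.
Count: 11.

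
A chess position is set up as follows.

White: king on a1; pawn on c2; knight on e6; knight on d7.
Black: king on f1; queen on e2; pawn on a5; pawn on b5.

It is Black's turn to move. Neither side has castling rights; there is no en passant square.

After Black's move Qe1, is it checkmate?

After Qe1: white king on a1; in check: yes, from the black queen on e1.
White has 2 legal replies: Kb2, Ka2.
In check but a legal move exists → not checkmate.

no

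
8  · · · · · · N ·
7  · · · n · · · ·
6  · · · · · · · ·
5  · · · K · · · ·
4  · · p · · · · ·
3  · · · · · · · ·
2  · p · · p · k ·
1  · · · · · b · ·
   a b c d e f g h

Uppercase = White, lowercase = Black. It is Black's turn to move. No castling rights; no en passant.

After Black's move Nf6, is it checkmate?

After Nf6: white king on d5; in check: yes, from the black knight on f6.
White has 8 legal replies: Ke6, Kd6, Kc6, Ke5, Kc5, Kd4, Kxc4, Nxf6.
In check but a legal move exists → not checkmate.

no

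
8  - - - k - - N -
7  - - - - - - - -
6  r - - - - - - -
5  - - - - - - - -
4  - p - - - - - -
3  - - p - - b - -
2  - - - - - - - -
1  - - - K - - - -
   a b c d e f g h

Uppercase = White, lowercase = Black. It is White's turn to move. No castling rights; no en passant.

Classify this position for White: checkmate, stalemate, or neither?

neither

White to move; white king on d1.
In check: yes, from the black bishop on f3.
Legal moves for White: Kc2, Ke1, Kc1.
White is in check but has 3 legal moves → neither.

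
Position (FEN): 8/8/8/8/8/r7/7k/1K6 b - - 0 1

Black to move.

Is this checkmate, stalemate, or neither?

neither

Black to move; black king on h2.
In check: no.
Legal moves for Black include: Ra8, Ra7, Ra6, Ra5, Ra4, Rh3, Rg3, Rf3, Re3, Rd3, Rc3, Rb3+, Ra2, Ra1+, Kh3, Kg3, Kg2, Kh1, ... (list truncated; more exist).
Black has legal moves and is not in check → neither.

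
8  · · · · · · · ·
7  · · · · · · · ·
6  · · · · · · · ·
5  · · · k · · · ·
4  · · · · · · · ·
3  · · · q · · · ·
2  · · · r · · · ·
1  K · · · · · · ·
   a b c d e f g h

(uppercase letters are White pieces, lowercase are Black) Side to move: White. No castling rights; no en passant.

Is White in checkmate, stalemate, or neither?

White to move; white king on a1.
In check: no.
King squares — b1: attacked by Qd3; a2: attacked by Rd2; b2: attacked by Rd2.
Legal moves for White: none.
Not in check and no legal moves → stalemate.

stalemate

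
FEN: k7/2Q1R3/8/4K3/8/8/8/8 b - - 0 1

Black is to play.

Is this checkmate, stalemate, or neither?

stalemate

Black to move; black king on a8.
In check: no.
King squares — a7: attacked by Qc7; b7: attacked by Qc7; b8: attacked by Qc7.
Legal moves for Black: none.
Not in check and no legal moves → stalemate.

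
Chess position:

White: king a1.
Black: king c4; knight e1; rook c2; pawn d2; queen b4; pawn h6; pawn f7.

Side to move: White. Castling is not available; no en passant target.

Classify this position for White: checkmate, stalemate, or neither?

White to move; white king on a1.
In check: no.
King squares — b1: attacked by Qb4; a2: attacked by Rc2; b2: attacked by Rc2.
Legal moves for White: none.
Not in check and no legal moves → stalemate.

stalemate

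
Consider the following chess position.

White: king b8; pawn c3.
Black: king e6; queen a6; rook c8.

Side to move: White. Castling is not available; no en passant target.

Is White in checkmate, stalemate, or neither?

checkmate

White to move; white king on b8.
In check: yes, from the black rook on c8.
King squares — a7: attacked by Qa6; b7: attacked by Qa6; c7: attacked by Rc8; a8: attacked by Qa6; c8: attacked by Qa6.
Legal moves for White: none.
In check with no legal moves → checkmate.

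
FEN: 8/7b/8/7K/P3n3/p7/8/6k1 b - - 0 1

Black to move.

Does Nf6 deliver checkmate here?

After Nf6: white king on h5; in check: yes, from the black knight on f6.
White has 3 legal replies: Kh6, Kg5, Kh4.
In check but a legal move exists → not checkmate.

no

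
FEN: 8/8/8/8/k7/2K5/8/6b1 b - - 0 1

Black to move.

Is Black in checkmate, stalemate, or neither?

Black to move; black king on a4.
In check: no.
Legal moves for Black: Kb5, Ka5, Ka3, Ba7, Bb6, Bc5, Bd4+, Be3, Bh2, Bf2.
Black has 10 legal moves and is not in check → neither.

neither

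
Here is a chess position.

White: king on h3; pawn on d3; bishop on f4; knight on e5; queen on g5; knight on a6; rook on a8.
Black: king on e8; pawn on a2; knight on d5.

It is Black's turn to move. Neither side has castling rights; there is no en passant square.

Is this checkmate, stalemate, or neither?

Black to move; black king on e8.
In check: yes, from the white rook on a8.
King squares — d7: attacked by Ne5; e7: attacked by Qg5; f7: attacked by Ne5; d8: attacked by Qg5; f8: attacked by Ra8.
Legal moves for Black: none.
In check with no legal moves → checkmate.

checkmate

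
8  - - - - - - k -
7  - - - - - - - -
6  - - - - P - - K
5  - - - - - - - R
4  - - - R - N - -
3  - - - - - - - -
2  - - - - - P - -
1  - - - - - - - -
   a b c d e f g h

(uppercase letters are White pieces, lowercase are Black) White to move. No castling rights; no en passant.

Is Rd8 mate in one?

After Rd8: black king on g8; in check: yes, from the white rook on d8.
King squares — f7: attacked by Pe6; g7: attacked by Kh6; h7: attacked by Kh6; f8: attacked by Rd8; h8: attacked by Rd8.
Black has no legal moves → checkmate.

yes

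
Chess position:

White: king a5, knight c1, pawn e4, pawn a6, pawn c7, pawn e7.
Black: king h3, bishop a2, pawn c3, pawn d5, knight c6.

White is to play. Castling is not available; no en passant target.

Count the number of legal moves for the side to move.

White to move; king on a5.
In check: yes, from the black knight on c6.
Legal moves: Kb6, Kb5, Ka4.
Count: 3.

3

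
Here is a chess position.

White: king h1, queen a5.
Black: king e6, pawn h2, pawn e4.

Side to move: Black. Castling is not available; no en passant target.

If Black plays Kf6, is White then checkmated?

After Kf6: white king on h1; in check: no.
White is not in check, so this cannot be checkmate.

no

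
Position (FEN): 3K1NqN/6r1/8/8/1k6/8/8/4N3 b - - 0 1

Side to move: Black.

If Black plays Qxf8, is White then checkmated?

yes

After Qxf8: white king on d8; in check: yes, from the black queen on f8.
King squares — c7: attacked by Rg7; d7: attacked by Rg7; e7: attacked by Rg7; c8: attacked by Qf8; e8: attacked by Qf8.
White has no legal moves → checkmate.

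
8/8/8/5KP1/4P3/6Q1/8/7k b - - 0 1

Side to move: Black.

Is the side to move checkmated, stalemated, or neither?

Black to move; black king on h1.
In check: no.
King squares — g1: attacked by Qg3; g2: attacked by Qg3; h2: attacked by Qg3.
Legal moves for Black: none.
Not in check and no legal moves → stalemate.

stalemate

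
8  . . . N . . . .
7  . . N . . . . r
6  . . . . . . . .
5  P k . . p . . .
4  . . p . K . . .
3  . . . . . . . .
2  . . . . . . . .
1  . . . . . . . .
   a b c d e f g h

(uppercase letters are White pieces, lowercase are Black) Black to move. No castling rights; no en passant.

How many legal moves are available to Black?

5

Black to move; king on b5.
In check: yes, from the white knight on c7.
Legal moves: Kc5, Kxa5, Kb4, Ka4, Rxc7.
Count: 5.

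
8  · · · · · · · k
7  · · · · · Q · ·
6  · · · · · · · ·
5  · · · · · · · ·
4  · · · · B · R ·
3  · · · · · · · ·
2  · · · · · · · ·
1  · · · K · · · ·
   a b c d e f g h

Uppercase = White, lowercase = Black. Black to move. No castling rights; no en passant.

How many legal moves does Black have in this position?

Black to move; king on h8.
In check: no.
Legal moves: none.
Count: 0.

0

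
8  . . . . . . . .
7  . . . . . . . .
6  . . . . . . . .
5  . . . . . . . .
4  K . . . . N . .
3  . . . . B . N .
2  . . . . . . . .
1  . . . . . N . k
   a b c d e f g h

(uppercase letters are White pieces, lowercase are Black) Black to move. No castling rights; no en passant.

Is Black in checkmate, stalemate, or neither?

checkmate

Black to move; black king on h1.
In check: yes, from the white knight on g3.
King squares — g1: attacked by Be3; g2: attacked by Nf4; h2: attacked by Nf1.
Legal moves for Black: none.
In check with no legal moves → checkmate.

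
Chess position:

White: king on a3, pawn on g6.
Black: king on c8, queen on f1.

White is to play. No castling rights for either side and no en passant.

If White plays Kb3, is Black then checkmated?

After Kb3: black king on c8; in check: no.
Black is not in check, so this cannot be checkmate.

no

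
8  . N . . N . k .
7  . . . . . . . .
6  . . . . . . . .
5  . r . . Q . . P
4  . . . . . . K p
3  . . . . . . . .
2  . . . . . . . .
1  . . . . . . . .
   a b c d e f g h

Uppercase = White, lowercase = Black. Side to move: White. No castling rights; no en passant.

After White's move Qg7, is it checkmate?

yes

After Qg7: black king on g8; in check: yes, from the white queen on g7.
King squares — f7: attacked by Qg7; g7: attacked by Ne8; h7: attacked by Qg7; f8: attacked by Qg7; h8: attacked by Qg7.
Black has no legal moves → checkmate.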